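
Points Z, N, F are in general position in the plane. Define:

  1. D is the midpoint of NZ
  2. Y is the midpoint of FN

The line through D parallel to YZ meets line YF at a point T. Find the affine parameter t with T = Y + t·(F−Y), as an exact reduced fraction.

t = -1/2

Set Z = (0, 0), N = (1, 0), F = (0, 1); any affine frame gives the same invariant.
1. D is the midpoint of NZ ⇒ D = (1/2, 0)
2. Y is the midpoint of FN ⇒ Y = (1/2, 1/2)
through D parallel to YZ: direction (-1/2, -1/2); meets YF at T = (3/4, 1/4)
T = Y + t·(F−Y) with t = -1/2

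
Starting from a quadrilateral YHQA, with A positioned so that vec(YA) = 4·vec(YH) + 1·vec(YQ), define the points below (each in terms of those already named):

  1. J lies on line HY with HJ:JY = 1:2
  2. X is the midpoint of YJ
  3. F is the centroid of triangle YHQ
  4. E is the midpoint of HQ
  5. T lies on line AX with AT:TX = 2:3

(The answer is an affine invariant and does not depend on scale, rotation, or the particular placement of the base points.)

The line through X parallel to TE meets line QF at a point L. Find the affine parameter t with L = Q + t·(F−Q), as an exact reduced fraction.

t = 186/125

Choose coordinates Y = (0, 0), H = (1, 0), Q = (0, 1), A = (4, 1).
1. J lies on line HY with HJ:JY = 1:2 ⇒ J = (2/3, 0)
2. X is the midpoint of YJ ⇒ X = (1/3, 0)
3. F is the centroid of triangle YHQ ⇒ F = (1/3, 1/3)
4. E is the midpoint of HQ ⇒ E = (1/2, 1/2)
5. T lies on line AX with AT:TX = 2:3 ⇒ T = (38/15, 3/5)
through X parallel to TE: direction (-61/30, -1/10); meets QF at L = (62/125, 1/125)
L = Q + t·(F−Q) with t = 186/125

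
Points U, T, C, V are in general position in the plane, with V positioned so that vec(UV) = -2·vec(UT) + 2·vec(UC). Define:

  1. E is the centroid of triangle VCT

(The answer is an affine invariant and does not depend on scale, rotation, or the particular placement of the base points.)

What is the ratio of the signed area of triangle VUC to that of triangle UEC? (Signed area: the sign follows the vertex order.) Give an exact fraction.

Choose coordinates U = (0, 0), T = (1, 0), C = (0, 1), V = (-2, 2).
1. E is the centroid of triangle VCT ⇒ E = (-1/3, 1)
2·[VUC] = 2, 2·[UEC] = -1/3
[VUC]:[UEC] = 2:-1/3 = -6

[VUC]:[UEC] = -6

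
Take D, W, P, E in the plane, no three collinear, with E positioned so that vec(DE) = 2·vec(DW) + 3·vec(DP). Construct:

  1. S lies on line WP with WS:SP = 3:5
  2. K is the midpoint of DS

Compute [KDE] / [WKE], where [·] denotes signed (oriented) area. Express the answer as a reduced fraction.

[KDE]:[WKE] = 1/4

Choose coordinates D = (0, 0), W = (1, 0), P = (0, 1), E = (2, 3).
1. S lies on line WP with WS:SP = 3:5 ⇒ S = (5/8, 3/8)
2. K is the midpoint of DS ⇒ K = (5/16, 3/16)
2·[KDE] = -9/16, 2·[WKE] = -9/4
[KDE]:[WKE] = -9/16:-9/4 = 1/4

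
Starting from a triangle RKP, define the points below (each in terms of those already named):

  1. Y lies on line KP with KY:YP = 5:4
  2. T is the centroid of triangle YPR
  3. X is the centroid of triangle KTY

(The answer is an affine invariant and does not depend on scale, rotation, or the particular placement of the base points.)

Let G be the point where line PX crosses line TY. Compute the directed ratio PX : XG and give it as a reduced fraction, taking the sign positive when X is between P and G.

Work in coordinates with R = (0, 0), K = (1, 0), P = (0, 1).
1. Y lies on line KP with KY:YP = 5:4 ⇒ Y = (4/9, 5/9)
2. T is the centroid of triangle YPR ⇒ T = (4/27, 14/27)
3. X is the centroid of triangle KTY ⇒ X = (43/81, 29/81)
line PX meets TY at G = (172/459, 251/459)
X = P + t·(G−P) with t = 17/12, so PX:XG = 17/12:-5/12

PX:XG = -17/5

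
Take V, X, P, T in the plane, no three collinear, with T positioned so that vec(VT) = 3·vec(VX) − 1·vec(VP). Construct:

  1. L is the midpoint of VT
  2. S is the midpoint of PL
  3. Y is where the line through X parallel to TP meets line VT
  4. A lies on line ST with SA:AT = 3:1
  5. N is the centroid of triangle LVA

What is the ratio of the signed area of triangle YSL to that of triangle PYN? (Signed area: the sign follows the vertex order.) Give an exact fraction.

Choose coordinates V = (0, 0), X = (1, 0), P = (0, 1), T = (3, -1).
1. L is the midpoint of VT ⇒ L = (3/2, -1/2)
2. S is the midpoint of PL ⇒ S = (3/4, 1/4)
3. Y is where the line through X parallel to TP meets line VT ⇒ Y = (2, -2/3)
4. A lies on line ST with SA:AT = 3:1 ⇒ A = (39/16, -11/16)
5. N is the centroid of triangle LVA ⇒ N = (21/16, -19/48)
2·[YSL] = 1/4, 2·[PYN] = -29/48
[YSL]:[PYN] = 1/4:-29/48 = -12/29

[YSL]:[PYN] = -12/29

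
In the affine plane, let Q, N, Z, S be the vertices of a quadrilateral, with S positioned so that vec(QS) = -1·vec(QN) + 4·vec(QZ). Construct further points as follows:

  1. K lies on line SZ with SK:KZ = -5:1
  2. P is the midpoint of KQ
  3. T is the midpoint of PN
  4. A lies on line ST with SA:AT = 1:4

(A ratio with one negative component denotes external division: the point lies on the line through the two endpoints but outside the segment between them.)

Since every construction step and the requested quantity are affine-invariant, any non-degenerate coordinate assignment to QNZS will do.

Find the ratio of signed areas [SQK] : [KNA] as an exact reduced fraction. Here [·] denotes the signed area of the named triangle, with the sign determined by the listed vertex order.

Work in coordinates with Q = (0, 0), N = (1, 0), Z = (0, 1), S = (-1, 4).
1. K lies on line SZ with SK:KZ = -5:1 ⇒ K = (1/4, 1/4)
2. P is the midpoint of KQ ⇒ P = (1/8, 1/8)
3. T is the midpoint of PN ⇒ T = (9/16, 1/16)
4. A lies on line ST with SA:AT = 1:4 ⇒ A = (-11/16, 257/80)
2·[SQK] = 5/4, 2·[KNA] = 159/80
[SQK]:[KNA] = 5/4:159/80 = 100/159

[SQK]:[KNA] = 100/159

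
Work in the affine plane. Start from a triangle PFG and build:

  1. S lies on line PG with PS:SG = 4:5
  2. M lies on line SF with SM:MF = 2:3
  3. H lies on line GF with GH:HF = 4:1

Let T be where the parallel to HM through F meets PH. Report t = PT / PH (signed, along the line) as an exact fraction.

Choose coordinates P = (0, 0), F = (1, 0), G = (0, 1).
1. S lies on line PG with PS:SG = 4:5 ⇒ S = (0, 4/9)
2. M lies on line SF with SM:MF = 2:3 ⇒ M = (2/5, 4/15)
3. H lies on line GF with GH:HF = 4:1 ⇒ H = (4/5, 1/5)
through F parallel to HM: direction (-2/5, 1/15); meets PH at T = (2/5, 1/10)
T = P + t·(H−P) with t = 1/2

t = 1/2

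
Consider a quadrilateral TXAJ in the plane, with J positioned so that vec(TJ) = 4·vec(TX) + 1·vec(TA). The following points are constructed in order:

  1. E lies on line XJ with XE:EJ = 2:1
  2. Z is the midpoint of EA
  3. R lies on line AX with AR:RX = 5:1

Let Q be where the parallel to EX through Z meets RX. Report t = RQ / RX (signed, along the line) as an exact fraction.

t = -2

Work in coordinates with T = (0, 0), X = (1, 0), A = (0, 1), J = (4, 1).
1. E lies on line XJ with XE:EJ = 2:1 ⇒ E = (3, 2/3)
2. Z is the midpoint of EA ⇒ Z = (3/2, 5/6)
3. R lies on line AX with AR:RX = 5:1 ⇒ R = (5/6, 1/6)
through Z parallel to EX: direction (-2, -2/3); meets RX at Q = (1/2, 1/2)
Q = R + t·(X−R) with t = -2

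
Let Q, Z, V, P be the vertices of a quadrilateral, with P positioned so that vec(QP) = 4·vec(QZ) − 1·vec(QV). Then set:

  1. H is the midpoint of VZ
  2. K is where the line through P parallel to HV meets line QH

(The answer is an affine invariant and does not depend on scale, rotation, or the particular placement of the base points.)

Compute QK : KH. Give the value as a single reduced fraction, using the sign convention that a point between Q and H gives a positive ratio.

QK:KH = -3/2

Choose coordinates Q = (0, 0), Z = (1, 0), V = (0, 1), P = (4, -1).
1. H is the midpoint of VZ ⇒ H = (1/2, 1/2)
2. K is where the line through P parallel to HV meets line QH ⇒ K = (3/2, 3/2)
K = Q + t·(H−Q) with t = 3, so QK:KH = t:(1−t) = 3:-2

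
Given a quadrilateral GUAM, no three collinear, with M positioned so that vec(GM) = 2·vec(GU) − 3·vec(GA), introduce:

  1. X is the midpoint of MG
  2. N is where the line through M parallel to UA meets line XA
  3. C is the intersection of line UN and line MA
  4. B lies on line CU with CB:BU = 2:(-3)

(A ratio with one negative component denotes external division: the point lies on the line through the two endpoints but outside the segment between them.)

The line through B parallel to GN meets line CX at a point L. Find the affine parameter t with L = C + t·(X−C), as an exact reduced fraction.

t = 14/3

Set G = (0, 0), U = (1, 0), A = (0, 1), M = (2, -3); any affine frame gives the same invariant.
1. X is the midpoint of MG ⇒ X = (1, -3/2)
2. N is where the line through M parallel to UA meets line XA ⇒ N = (4/3, -7/3)
3. C is the intersection of line UN and line MA ⇒ C = (6/5, -7/5)
4. B lies on line CU with CB:BU = 2:(-3) ⇒ B = (8/5, -21/5)
through B parallel to GN: direction (4/3, -7/3); meets CX at L = (4/15, -28/15)
L = C + t·(X−C) with t = 14/3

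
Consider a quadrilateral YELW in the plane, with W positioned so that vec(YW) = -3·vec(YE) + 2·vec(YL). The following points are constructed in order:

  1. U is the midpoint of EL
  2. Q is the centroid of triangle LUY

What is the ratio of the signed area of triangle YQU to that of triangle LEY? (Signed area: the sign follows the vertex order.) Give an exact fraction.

[YQU]:[LEY] = 1/6

Assign Y = (0, 0), E = (1, 0), L = (0, 1), W = (-3, 2) — the answer is frame-independent, so this choice is without loss of generality.
1. U is the midpoint of EL ⇒ U = (1/2, 1/2)
2. Q is the centroid of triangle LUY ⇒ Q = (1/6, 1/2)
2·[YQU] = -1/6, 2·[LEY] = -1
[YQU]:[LEY] = -1/6:-1 = 1/6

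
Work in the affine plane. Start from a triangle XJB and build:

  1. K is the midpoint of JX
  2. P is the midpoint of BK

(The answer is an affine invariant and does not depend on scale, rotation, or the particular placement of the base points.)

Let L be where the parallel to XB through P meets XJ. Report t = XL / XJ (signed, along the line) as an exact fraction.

Choose coordinates X = (0, 0), J = (1, 0), B = (0, 1).
1. K is the midpoint of JX ⇒ K = (1/2, 0)
2. P is the midpoint of BK ⇒ P = (1/4, 1/2)
through P parallel to XB: direction (0, 1); meets XJ at L = (1/4, 0)
L = X + t·(J−X) with t = 1/4

t = 1/4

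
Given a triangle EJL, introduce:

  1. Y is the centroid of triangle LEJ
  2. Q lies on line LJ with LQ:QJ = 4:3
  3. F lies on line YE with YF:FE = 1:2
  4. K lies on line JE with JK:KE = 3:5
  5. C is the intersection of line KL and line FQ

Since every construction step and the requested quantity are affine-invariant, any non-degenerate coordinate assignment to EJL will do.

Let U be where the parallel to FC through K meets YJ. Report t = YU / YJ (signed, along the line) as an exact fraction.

t = 89/128

Assign E = (0, 0), J = (1, 0), L = (0, 1) — the answer is frame-independent, so this choice is without loss of generality.
1. Y is the centroid of triangle LEJ ⇒ Y = (1/3, 1/3)
2. Q lies on line LJ with LQ:QJ = 4:3 ⇒ Q = (4/7, 3/7)
3. F lies on line YE with YF:FE = 1:2 ⇒ F = (2/9, 2/9)
4. K lies on line JE with JK:KE = 3:5 ⇒ K = (5/8, 0)
5. C is the intersection of line KL and line FQ ⇒ C = (100/241, 81/241)
through K parallel to FC: direction (418/2169, 247/2169); meets YJ at U = (51/64, 13/128)
U = Y + t·(J−Y) with t = 89/128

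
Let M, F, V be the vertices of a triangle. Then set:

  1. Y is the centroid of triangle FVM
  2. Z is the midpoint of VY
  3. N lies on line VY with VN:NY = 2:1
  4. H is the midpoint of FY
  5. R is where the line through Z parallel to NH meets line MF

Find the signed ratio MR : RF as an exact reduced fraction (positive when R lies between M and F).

Work in coordinates with M = (0, 0), F = (1, 0), V = (0, 1).
1. Y is the centroid of triangle FVM ⇒ Y = (1/3, 1/3)
2. Z is the midpoint of VY ⇒ Z = (1/6, 2/3)
3. N lies on line VY with VN:NY = 2:1 ⇒ N = (2/9, 5/9)
4. H is the midpoint of FY ⇒ H = (2/3, 1/6)
5. R is where the line through Z parallel to NH meets line MF ⇒ R = (13/14, 0)
R = M + t·(F−M) with t = 13/14, so MR:RF = t:(1−t) = 13/14:1/14

MR:RF = 13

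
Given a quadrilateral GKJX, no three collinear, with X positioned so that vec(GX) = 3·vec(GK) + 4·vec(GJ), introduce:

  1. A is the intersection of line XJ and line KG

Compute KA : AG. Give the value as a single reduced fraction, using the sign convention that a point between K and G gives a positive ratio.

Work in coordinates with G = (0, 0), K = (1, 0), J = (0, 1), X = (3, 4).
1. A is the intersection of line XJ and line KG ⇒ A = (-1, 0)
A = K + t·(G−K) with t = 2, so KA:AG = t:(1−t) = 2:-1

KA:AG = -2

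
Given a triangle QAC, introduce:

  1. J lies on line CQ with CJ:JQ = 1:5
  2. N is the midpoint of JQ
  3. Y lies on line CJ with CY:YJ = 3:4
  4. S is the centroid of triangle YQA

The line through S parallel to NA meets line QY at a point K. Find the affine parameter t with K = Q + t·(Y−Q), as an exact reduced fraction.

t = 113/234

Assign Q = (0, 0), A = (1, 0), C = (0, 1) — the answer is frame-independent, so this choice is without loss of generality.
1. J lies on line CQ with CJ:JQ = 1:5 ⇒ J = (0, 5/6)
2. N is the midpoint of JQ ⇒ N = (0, 5/12)
3. Y lies on line CJ with CY:YJ = 3:4 ⇒ Y = (0, 13/14)
4. S is the centroid of triangle YQA ⇒ S = (1/3, 13/42)
through S parallel to NA: direction (1, -5/12); meets QY at K = (0, 113/252)
K = Q + t·(Y−Q) with t = 113/234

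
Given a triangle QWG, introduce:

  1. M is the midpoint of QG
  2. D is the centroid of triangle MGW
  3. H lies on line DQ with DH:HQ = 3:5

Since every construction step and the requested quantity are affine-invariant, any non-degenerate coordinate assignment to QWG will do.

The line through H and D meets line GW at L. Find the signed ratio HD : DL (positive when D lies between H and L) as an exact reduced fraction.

HD:DL = 15/8

Assign Q = (0, 0), W = (1, 0), G = (0, 1) — the answer is frame-independent, so this choice is without loss of generality.
1. M is the midpoint of QG ⇒ M = (0, 1/2)
2. D is the centroid of triangle MGW ⇒ D = (1/3, 1/2)
3. H lies on line DQ with DH:HQ = 3:5 ⇒ H = (5/24, 5/16)
line HD meets GW at L = (2/5, 3/5)
D = H + t·(L−H) with t = 15/23, so HD:DL = 15/23:8/23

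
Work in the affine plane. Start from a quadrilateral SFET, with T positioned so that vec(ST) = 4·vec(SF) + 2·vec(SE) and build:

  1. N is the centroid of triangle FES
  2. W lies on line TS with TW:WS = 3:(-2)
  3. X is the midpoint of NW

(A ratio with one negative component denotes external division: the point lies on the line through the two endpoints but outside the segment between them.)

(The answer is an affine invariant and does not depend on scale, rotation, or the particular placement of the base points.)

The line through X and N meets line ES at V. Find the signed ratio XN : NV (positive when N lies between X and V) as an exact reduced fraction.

Assign S = (0, 0), F = (1, 0), E = (0, 1), T = (4, 2) — the answer is frame-independent, so this choice is without loss of generality.
1. N is the centroid of triangle FES ⇒ N = (1/3, 1/3)
2. W lies on line TS with TW:WS = 3:(-2) ⇒ W = (-8, -4)
3. X is the midpoint of NW ⇒ X = (-23/6, -11/6)
line XN meets ES at V = (0, 4/25)
N = X + t·(V−X) with t = 25/23, so XN:NV = 25/23:-2/23

XN:NV = -25/2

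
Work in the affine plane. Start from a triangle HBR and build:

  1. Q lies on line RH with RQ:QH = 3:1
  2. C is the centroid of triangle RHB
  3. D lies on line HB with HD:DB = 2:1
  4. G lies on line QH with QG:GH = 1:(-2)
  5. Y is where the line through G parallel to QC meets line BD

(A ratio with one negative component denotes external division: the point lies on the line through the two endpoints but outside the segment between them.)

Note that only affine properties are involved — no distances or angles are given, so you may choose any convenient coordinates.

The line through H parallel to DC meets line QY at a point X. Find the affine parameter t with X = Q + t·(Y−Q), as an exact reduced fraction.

t = 1/9

Assign H = (0, 0), B = (1, 0), R = (0, 1) — the answer is frame-independent, so this choice is without loss of generality.
1. Q lies on line RH with RQ:QH = 3:1 ⇒ Q = (0, 1/4)
2. C is the centroid of triangle RHB ⇒ C = (1/3, 1/3)
3. D lies on line HB with HD:DB = 2:1 ⇒ D = (2/3, 0)
4. G lies on line QH with QG:GH = 1:(-2) ⇒ G = (0, 1/2)
5. Y is where the line through G parallel to QC meets line BD ⇒ Y = (-2, 0)
through H parallel to DC: direction (-1/3, 1/3); meets QY at X = (-2/9, 2/9)
X = Q + t·(Y−Q) with t = 1/9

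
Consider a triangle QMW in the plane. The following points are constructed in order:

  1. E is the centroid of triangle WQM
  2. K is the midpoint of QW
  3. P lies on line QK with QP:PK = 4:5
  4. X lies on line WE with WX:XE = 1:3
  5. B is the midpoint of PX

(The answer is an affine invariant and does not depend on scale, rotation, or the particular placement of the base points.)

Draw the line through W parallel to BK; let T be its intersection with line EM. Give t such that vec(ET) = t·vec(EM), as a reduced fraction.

t = -8/7

Work in coordinates with Q = (0, 0), M = (1, 0), W = (0, 1).
1. E is the centroid of triangle WQM ⇒ E = (1/3, 1/3)
2. K is the midpoint of QW ⇒ K = (0, 1/2)
3. P lies on line QK with QP:PK = 4:5 ⇒ P = (0, 2/9)
4. X lies on line WE with WX:XE = 1:3 ⇒ X = (1/12, 5/6)
5. B is the midpoint of PX ⇒ B = (1/24, 19/36)
through W parallel to BK: direction (-1/24, -1/36); meets EM at T = (-3/7, 5/7)
T = E + t·(M−E) with t = -8/7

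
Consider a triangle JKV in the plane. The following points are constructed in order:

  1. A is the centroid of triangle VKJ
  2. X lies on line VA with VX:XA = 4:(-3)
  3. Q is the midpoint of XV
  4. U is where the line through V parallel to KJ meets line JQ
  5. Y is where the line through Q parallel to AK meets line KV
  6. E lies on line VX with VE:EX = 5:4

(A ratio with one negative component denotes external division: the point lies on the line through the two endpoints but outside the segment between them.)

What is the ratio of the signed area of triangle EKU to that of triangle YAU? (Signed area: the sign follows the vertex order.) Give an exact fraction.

[EKU]:[YAU] = 23/27

Assign J = (0, 0), K = (1, 0), V = (0, 1) — the answer is frame-independent, so this choice is without loss of generality.
1. A is the centroid of triangle VKJ ⇒ A = (1/3, 1/3)
2. X lies on line VA with VX:XA = 4:(-3) ⇒ X = (4/3, -5/3)
3. Q is the midpoint of XV ⇒ Q = (2/3, -1/3)
4. U is where the line through V parallel to KJ meets line JQ ⇒ U = (-2, 1)
5. Y is where the line through Q parallel to AK meets line KV ⇒ Y = (2, -1)
6. E lies on line VX with VE:EX = 5:4 ⇒ E = (20/27, -13/27)
2·[EKU] = 46/27, 2·[YAU] = 2
[EKU]:[YAU] = 46/27:2 = 23/27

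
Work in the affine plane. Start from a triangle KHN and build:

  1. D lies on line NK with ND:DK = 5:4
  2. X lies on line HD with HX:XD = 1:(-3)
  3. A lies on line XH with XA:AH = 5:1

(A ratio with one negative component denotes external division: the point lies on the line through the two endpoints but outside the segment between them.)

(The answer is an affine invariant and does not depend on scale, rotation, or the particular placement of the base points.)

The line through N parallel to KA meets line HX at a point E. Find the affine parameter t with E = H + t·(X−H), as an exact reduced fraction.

Assign K = (0, 0), H = (1, 0), N = (0, 1) — the answer is frame-independent, so this choice is without loss of generality.
1. D lies on line NK with ND:DK = 5:4 ⇒ D = (0, 4/9)
2. X lies on line HD with HX:XD = 1:(-3) ⇒ X = (3/2, -2/9)
3. A lies on line XH with XA:AH = 5:1 ⇒ A = (13/12, -1/27)
through N parallel to KA: direction (13/12, -1/27); meets HX at E = (-65/48, 113/108)
E = H + t·(X−H) with t = -113/24

t = -113/24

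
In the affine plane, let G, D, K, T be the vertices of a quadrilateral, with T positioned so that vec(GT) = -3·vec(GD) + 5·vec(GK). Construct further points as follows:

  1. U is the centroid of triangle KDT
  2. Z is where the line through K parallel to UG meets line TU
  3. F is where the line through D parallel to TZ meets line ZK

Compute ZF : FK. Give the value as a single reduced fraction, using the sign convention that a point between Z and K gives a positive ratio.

Work in coordinates with G = (0, 0), D = (1, 0), K = (0, 1), T = (-3, 5).
1. U is the centroid of triangle KDT ⇒ U = (-2/3, 2)
2. Z is where the line through K parallel to UG meets line TU ⇒ Z = (-1/12, 5/4)
3. F is where the line through D parallel to TZ meets line ZK ⇒ F = (-1/6, 3/2)
F = Z + t·(K−Z) with t = -1, so ZF:FK = t:(1−t) = -1:2

ZF:FK = -1/2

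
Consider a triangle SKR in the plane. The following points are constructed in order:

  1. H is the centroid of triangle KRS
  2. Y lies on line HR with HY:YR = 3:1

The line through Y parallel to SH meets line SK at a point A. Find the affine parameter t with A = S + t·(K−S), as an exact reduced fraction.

t = -3/4

Choose coordinates S = (0, 0), K = (1, 0), R = (0, 1).
1. H is the centroid of triangle KRS ⇒ H = (1/3, 1/3)
2. Y lies on line HR with HY:YR = 3:1 ⇒ Y = (1/12, 5/6)
through Y parallel to SH: direction (1/3, 1/3); meets SK at A = (-3/4, 0)
A = S + t·(K−S) with t = -3/4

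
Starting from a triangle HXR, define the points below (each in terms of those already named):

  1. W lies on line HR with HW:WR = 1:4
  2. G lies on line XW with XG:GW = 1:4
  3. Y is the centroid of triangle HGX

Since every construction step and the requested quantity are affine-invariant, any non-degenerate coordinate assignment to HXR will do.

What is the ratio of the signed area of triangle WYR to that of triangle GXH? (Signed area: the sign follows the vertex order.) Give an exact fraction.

Assign H = (0, 0), X = (1, 0), R = (0, 1) — the answer is frame-independent, so this choice is without loss of generality.
1. W lies on line HR with HW:WR = 1:4 ⇒ W = (0, 1/5)
2. G lies on line XW with XG:GW = 1:4 ⇒ G = (4/5, 1/25)
3. Y is the centroid of triangle HGX ⇒ Y = (3/5, 1/75)
2·[WYR] = 12/25, 2·[GXH] = -1/25
[WYR]:[GXH] = 12/25:-1/25 = -12

[WYR]:[GXH] = -12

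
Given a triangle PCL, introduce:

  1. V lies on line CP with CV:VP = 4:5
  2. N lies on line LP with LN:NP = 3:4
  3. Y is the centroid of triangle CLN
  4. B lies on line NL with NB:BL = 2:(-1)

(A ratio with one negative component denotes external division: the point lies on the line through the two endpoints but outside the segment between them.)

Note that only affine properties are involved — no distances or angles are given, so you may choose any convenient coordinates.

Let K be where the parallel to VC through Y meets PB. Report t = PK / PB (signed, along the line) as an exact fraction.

Choose coordinates P = (0, 0), C = (1, 0), L = (0, 1).
1. V lies on line CP with CV:VP = 4:5 ⇒ V = (5/9, 0)
2. N lies on line LP with LN:NP = 3:4 ⇒ N = (0, 4/7)
3. Y is the centroid of triangle CLN ⇒ Y = (1/3, 11/21)
4. B lies on line NL with NB:BL = 2:(-1) ⇒ B = (0, 10/7)
through Y parallel to VC: direction (4/9, 0); meets PB at K = (0, 11/21)
K = P + t·(B−P) with t = 11/30

t = 11/30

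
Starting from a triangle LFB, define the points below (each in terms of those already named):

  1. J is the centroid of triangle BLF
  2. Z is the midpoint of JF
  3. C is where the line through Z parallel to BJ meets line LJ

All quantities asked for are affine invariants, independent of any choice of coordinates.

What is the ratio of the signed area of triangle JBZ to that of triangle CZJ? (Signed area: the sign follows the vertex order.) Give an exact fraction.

[JBZ]:[CZJ] = 2

Work in coordinates with L = (0, 0), F = (1, 0), B = (0, 1).
1. J is the centroid of triangle BLF ⇒ J = (1/3, 1/3)
2. Z is the midpoint of JF ⇒ Z = (2/3, 1/6)
3. C is where the line through Z parallel to BJ meets line LJ ⇒ C = (1/2, 1/2)
2·[JBZ] = -1/6, 2·[CZJ] = -1/12
[JBZ]:[CZJ] = -1/6:-1/12 = 2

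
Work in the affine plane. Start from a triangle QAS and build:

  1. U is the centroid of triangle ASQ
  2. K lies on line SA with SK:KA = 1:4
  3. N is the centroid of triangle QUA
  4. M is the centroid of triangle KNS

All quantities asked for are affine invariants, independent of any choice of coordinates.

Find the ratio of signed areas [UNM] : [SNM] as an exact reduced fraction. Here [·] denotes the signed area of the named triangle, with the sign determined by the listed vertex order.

Set Q = (0, 0), A = (1, 0), S = (0, 1); any affine frame gives the same invariant.
1. U is the centroid of triangle ASQ ⇒ U = (1/3, 1/3)
2. K lies on line SA with SK:KA = 1:4 ⇒ K = (1/5, 4/5)
3. N is the centroid of triangle QUA ⇒ N = (4/9, 1/9)
4. M is the centroid of triangle KNS ⇒ M = (29/135, 86/135)
2·[UNM] = 1/135, 2·[SNM] = 4/135
[UNM]:[SNM] = 1/135:4/135 = 1/4

[UNM]:[SNM] = 1/4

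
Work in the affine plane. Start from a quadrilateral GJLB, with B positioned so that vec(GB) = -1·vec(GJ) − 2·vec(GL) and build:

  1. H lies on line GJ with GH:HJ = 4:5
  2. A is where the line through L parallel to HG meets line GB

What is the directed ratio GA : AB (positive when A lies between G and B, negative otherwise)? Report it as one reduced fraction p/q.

GA:AB = -1/3

Assign G = (0, 0), J = (1, 0), L = (0, 1), B = (-1, -2) — the answer is frame-independent, so this choice is without loss of generality.
1. H lies on line GJ with GH:HJ = 4:5 ⇒ H = (4/9, 0)
2. A is where the line through L parallel to HG meets line GB ⇒ A = (1/2, 1)
A = G + t·(B−G) with t = -1/2, so GA:AB = t:(1−t) = -1/2:3/2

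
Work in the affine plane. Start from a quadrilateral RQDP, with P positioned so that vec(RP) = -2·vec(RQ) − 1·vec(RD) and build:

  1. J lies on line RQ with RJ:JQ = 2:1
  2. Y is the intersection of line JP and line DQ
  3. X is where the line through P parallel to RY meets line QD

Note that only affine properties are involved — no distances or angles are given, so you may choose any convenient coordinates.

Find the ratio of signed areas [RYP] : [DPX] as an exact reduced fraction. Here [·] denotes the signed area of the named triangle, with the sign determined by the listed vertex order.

Assign R = (0, 0), Q = (1, 0), D = (0, 1), P = (-2, -1) — the answer is frame-independent, so this choice is without loss of generality.
1. J lies on line RQ with RJ:JQ = 2:1 ⇒ J = (2/3, 0)
2. Y is the intersection of line JP and line DQ ⇒ Y = (10/11, 1/11)
3. X is where the line through P parallel to RY meets line QD ⇒ X = (18/11, -7/11)
2·[RYP] = -8/11, 2·[DPX] = 72/11
[RYP]:[DPX] = -8/11:72/11 = -1/9

[RYP]:[DPX] = -1/9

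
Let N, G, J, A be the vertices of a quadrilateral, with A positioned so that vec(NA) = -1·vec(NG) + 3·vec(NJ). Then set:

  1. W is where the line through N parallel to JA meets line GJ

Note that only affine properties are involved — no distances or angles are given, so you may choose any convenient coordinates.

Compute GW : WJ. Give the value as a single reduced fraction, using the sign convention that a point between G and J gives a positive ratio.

Set N = (0, 0), G = (1, 0), J = (0, 1), A = (-1, 3); any affine frame gives the same invariant.
1. W is where the line through N parallel to JA meets line GJ ⇒ W = (-1, 2)
W = G + t·(J−G) with t = 2, so GW:WJ = t:(1−t) = 2:-1

GW:WJ = -2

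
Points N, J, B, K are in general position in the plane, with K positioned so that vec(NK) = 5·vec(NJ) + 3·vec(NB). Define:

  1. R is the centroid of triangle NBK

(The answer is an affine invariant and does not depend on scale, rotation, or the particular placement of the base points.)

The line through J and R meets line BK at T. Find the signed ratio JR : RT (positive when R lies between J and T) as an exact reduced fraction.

JR:RT = 16/5

Work in coordinates with N = (0, 0), J = (1, 0), B = (0, 1), K = (5, 3).
1. R is the centroid of triangle NBK ⇒ R = (5/3, 4/3)
line JR meets BK at T = (15/8, 7/4)
R = J + t·(T−J) with t = 16/21, so JR:RT = 16/21:5/21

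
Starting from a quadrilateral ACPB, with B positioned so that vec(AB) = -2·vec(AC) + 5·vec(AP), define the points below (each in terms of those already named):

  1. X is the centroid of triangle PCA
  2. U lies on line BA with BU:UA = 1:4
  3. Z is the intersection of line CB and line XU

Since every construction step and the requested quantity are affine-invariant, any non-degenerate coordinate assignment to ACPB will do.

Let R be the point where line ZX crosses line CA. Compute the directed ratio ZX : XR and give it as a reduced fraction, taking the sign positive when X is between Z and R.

Assign A = (0, 0), C = (1, 0), P = (0, 1), B = (-2, 5) — the answer is frame-independent, so this choice is without loss of generality.
1. X is the centroid of triangle PCA ⇒ X = (1/3, 1/3)
2. U lies on line BA with BU:UA = 1:4 ⇒ U = (-8/5, 4)
3. Z is the intersection of line CB and line XU ⇒ Z = (-61/20, 27/4)
line ZX meets CA at R = (28/55, 0)
X = Z + t·(R−Z) with t = 77/81, so ZX:XR = 77/81:4/81

ZX:XR = 77/4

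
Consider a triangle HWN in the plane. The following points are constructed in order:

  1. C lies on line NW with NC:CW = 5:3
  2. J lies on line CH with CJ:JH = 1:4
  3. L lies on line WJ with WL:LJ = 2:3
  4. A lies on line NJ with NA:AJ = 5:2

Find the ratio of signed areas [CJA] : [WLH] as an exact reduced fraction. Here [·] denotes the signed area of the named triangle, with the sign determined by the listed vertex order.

Choose coordinates H = (0, 0), W = (1, 0), N = (0, 1).
1. C lies on line NW with NC:CW = 5:3 ⇒ C = (5/8, 3/8)
2. J lies on line CH with CJ:JH = 1:4 ⇒ J = (1/2, 3/10)
3. L lies on line WJ with WL:LJ = 2:3 ⇒ L = (4/5, 3/25)
4. A lies on line NJ with NA:AJ = 5:2 ⇒ A = (5/14, 1/2)
2·[CJA] = -1/28, 2·[WLH] = 3/25
[CJA]:[WLH] = -1/28:3/25 = -25/84

[CJA]:[WLH] = -25/84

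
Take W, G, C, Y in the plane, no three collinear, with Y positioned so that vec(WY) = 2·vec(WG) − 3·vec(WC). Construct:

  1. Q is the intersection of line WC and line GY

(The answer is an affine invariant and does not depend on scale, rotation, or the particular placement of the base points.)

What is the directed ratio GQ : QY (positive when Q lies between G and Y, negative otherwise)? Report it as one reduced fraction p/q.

GQ:QY = -1/2

Work in coordinates with W = (0, 0), G = (1, 0), C = (0, 1), Y = (2, -3).
1. Q is the intersection of line WC and line GY ⇒ Q = (0, 3)
Q = G + t·(Y−G) with t = -1, so GQ:QY = t:(1−t) = -1:2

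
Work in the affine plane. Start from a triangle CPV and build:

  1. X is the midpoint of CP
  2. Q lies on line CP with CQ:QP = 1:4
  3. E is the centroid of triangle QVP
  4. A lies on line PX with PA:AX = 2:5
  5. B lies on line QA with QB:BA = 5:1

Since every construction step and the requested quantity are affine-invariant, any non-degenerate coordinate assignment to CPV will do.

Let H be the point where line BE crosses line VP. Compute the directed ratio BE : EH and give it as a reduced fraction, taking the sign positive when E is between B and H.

Work in coordinates with C = (0, 0), P = (1, 0), V = (0, 1).
1. X is the midpoint of CP ⇒ X = (1/2, 0)
2. Q lies on line CP with CQ:QP = 1:4 ⇒ Q = (1/5, 0)
3. E is the centroid of triangle QVP ⇒ E = (2/5, 1/3)
4. A lies on line PX with PA:AX = 2:5 ⇒ A = (6/7, 0)
5. B lies on line QA with QB:BA = 5:1 ⇒ B = (157/210, 0)
line BE meets VP at H = (62/9, -53/9)
E = B + t·(H−B) with t = -3/53, so BE:EH = -3/53:56/53

BE:EH = -3/56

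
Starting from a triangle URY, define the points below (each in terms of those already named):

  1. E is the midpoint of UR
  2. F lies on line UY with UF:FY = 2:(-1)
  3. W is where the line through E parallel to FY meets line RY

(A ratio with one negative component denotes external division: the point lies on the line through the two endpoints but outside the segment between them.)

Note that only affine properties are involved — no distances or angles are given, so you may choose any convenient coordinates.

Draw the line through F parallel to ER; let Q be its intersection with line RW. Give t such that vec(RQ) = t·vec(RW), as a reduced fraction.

Choose coordinates U = (0, 0), R = (1, 0), Y = (0, 1).
1. E is the midpoint of UR ⇒ E = (1/2, 0)
2. F lies on line UY with UF:FY = 2:(-1) ⇒ F = (0, 2)
3. W is where the line through E parallel to FY meets line RY ⇒ W = (1/2, 1/2)
through F parallel to ER: direction (1/2, 0); meets RW at Q = (-1, 2)
Q = R + t·(W−R) with t = 4

t = 4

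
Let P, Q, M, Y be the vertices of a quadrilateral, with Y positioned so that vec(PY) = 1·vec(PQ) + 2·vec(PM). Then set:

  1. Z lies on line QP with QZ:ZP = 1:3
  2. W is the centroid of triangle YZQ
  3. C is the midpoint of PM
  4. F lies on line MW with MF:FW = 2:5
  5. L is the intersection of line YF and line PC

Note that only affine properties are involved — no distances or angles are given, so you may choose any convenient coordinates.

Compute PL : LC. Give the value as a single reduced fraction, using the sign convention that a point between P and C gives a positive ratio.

PL:LC = -32

Work in coordinates with P = (0, 0), Q = (1, 0), M = (0, 1), Y = (1, 2).
1. Z lies on line QP with QZ:ZP = 1:3 ⇒ Z = (3/4, 0)
2. W is the centroid of triangle YZQ ⇒ W = (11/12, 2/3)
3. C is the midpoint of PM ⇒ C = (0, 1/2)
4. F lies on line MW with MF:FW = 2:5 ⇒ F = (11/42, 19/21)
5. L is the intersection of line YF and line PC ⇒ L = (0, 16/31)
L = P + t·(C−P) with t = 32/31, so PL:LC = t:(1−t) = 32/31:-1/31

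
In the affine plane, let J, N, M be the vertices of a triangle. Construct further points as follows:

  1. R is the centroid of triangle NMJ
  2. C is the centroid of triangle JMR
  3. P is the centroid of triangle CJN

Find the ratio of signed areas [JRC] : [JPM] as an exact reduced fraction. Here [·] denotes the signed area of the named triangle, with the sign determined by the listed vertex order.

Assign J = (0, 0), N = (1, 0), M = (0, 1) — the answer is frame-independent, so this choice is without loss of generality.
1. R is the centroid of triangle NMJ ⇒ R = (1/3, 1/3)
2. C is the centroid of triangle JMR ⇒ C = (1/9, 4/9)
3. P is the centroid of triangle CJN ⇒ P = (10/27, 4/27)
2·[JRC] = 1/9, 2·[JPM] = 10/27
[JRC]:[JPM] = 1/9:10/27 = 3/10

[JRC]:[JPM] = 3/10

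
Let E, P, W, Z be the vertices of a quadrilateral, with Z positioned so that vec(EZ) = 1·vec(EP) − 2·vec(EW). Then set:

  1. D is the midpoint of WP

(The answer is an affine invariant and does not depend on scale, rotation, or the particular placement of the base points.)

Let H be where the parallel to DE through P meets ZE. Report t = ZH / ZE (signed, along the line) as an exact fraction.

t = 2/3

Work in coordinates with E = (0, 0), P = (1, 0), W = (0, 1), Z = (1, -2).
1. D is the midpoint of WP ⇒ D = (1/2, 1/2)
through P parallel to DE: direction (-1/2, -1/2); meets ZE at H = (1/3, -2/3)
H = Z + t·(E−Z) with t = 2/3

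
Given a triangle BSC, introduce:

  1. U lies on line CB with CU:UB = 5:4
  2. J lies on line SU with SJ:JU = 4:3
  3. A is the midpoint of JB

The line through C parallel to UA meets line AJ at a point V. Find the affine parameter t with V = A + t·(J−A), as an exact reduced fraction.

Choose coordinates B = (0, 0), S = (1, 0), C = (0, 1).
1. U lies on line CB with CU:UB = 5:4 ⇒ U = (0, 4/9)
2. J lies on line SU with SJ:JU = 4:3 ⇒ J = (3/7, 16/63)
3. A is the midpoint of JB ⇒ A = (3/14, 8/63)
through C parallel to UA: direction (3/14, -20/63); meets AJ at V = (27/56, 2/7)
V = A + t·(J−A) with t = 5/4

t = 5/4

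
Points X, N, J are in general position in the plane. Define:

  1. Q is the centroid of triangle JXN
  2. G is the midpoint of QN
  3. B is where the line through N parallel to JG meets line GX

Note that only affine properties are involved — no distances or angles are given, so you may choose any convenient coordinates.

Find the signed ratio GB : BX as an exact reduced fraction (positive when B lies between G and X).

Work in coordinates with X = (0, 0), N = (1, 0), J = (0, 1).
1. Q is the centroid of triangle JXN ⇒ Q = (1/3, 1/3)
2. G is the midpoint of QN ⇒ G = (2/3, 1/6)
3. B is where the line through N parallel to JG meets line GX ⇒ B = (5/6, 5/24)
B = G + t·(X−G) with t = -1/4, so GB:BX = t:(1−t) = -1/4:5/4

GB:BX = -1/5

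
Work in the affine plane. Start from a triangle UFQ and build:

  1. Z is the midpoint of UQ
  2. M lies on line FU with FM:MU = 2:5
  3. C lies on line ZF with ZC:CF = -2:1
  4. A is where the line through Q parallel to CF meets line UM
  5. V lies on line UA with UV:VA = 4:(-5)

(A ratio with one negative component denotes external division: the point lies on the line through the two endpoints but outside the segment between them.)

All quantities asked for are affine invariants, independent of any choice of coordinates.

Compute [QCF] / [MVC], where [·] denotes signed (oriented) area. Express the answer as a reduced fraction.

Set U = (0, 0), F = (1, 0), Q = (0, 1); any affine frame gives the same invariant.
1. Z is the midpoint of UQ ⇒ Z = (0, 1/2)
2. M lies on line FU with FM:MU = 2:5 ⇒ M = (5/7, 0)
3. C lies on line ZF with ZC:CF = -2:1 ⇒ C = (2, -1/2)
4. A is where the line through Q parallel to CF meets line UM ⇒ A = (2, 0)
5. V lies on line UA with UV:VA = 4:(-5) ⇒ V = (-8, 0)
2·[QCF] = -1/2, 2·[MVC] = 61/14
[QCF]:[MVC] = -1/2:61/14 = -7/61

[QCF]:[MVC] = -7/61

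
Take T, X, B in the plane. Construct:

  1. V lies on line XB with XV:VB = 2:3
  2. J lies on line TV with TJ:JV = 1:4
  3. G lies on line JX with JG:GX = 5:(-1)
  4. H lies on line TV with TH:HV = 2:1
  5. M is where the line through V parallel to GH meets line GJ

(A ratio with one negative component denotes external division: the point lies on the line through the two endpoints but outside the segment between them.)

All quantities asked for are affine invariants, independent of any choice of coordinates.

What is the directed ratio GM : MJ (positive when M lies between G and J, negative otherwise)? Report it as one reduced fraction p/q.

Work in coordinates with T = (0, 0), X = (1, 0), B = (0, 1).
1. V lies on line XB with XV:VB = 2:3 ⇒ V = (3/5, 2/5)
2. J lies on line TV with TJ:JV = 1:4 ⇒ J = (3/25, 2/25)
3. G lies on line JX with JG:GX = 5:(-1) ⇒ G = (61/50, -1/50)
4. H lies on line TV with TH:HV = 2:1 ⇒ H = (2/5, 4/15)
5. M is where the line through V parallel to GH meets line GJ ⇒ M = (351/175, -16/175)
M = G + t·(J−G) with t = -5/7, so GM:MJ = t:(1−t) = -5/7:12/7

GM:MJ = -5/12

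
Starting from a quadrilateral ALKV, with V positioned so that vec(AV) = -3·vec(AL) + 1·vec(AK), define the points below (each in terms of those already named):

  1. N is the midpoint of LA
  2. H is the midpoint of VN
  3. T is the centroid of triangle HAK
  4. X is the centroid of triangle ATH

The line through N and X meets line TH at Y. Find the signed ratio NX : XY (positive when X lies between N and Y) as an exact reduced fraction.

NX:XY = 2

Assign A = (0, 0), L = (1, 0), K = (0, 1), V = (-3, 1) — the answer is frame-independent, so this choice is without loss of generality.
1. N is the midpoint of LA ⇒ N = (1/2, 0)
2. H is the midpoint of VN ⇒ H = (-5/4, 1/2)
3. T is the centroid of triangle HAK ⇒ T = (-5/12, 1/2)
4. X is the centroid of triangle ATH ⇒ X = (-5/9, 1/3)
line NX meets TH at Y = (-13/12, 1/2)
X = N + t·(Y−N) with t = 2/3, so NX:XY = 2/3:1/3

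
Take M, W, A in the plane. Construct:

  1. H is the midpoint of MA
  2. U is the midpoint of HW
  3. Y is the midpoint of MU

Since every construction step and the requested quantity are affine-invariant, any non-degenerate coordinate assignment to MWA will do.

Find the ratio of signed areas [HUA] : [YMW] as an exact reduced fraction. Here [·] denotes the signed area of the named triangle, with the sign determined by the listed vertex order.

Work in coordinates with M = (0, 0), W = (1, 0), A = (0, 1).
1. H is the midpoint of MA ⇒ H = (0, 1/2)
2. U is the midpoint of HW ⇒ U = (1/2, 1/4)
3. Y is the midpoint of MU ⇒ Y = (1/4, 1/8)
2·[HUA] = 1/4, 2·[YMW] = 1/8
[HUA]:[YMW] = 1/4:1/8 = 2

[HUA]:[YMW] = 2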